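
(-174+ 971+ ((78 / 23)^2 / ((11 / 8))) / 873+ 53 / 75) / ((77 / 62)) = 642.32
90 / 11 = 8.18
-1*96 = -96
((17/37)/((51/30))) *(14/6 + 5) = 220/111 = 1.98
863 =863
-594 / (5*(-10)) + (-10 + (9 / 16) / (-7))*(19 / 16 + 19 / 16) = -270163 / 22400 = -12.06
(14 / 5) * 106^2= 157304 / 5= 31460.80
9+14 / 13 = 131 / 13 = 10.08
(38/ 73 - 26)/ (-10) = 186/ 73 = 2.55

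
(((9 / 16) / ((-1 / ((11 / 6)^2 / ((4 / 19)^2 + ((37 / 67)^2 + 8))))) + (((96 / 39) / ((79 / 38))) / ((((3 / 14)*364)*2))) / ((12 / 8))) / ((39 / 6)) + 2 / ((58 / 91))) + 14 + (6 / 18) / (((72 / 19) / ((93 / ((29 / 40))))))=556774724632465541 / 19613447464796640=28.39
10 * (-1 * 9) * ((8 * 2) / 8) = -180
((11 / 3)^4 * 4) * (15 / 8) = 1355.65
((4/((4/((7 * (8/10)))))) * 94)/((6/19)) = 25004/15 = 1666.93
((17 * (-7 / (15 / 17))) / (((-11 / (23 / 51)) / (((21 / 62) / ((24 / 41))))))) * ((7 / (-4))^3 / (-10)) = 269433017 / 157132800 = 1.71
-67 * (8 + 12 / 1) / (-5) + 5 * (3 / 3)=273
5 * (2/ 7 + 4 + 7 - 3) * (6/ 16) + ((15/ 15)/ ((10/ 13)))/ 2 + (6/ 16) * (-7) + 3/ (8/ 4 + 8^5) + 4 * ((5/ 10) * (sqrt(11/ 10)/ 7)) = sqrt(110)/ 35 + 12442853/ 917560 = 13.86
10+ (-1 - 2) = 7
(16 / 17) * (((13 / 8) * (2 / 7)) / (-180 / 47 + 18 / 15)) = -6110 / 36771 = -0.17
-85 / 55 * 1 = -17 / 11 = -1.55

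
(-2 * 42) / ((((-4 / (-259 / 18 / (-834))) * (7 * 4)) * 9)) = 259 / 180144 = 0.00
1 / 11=0.09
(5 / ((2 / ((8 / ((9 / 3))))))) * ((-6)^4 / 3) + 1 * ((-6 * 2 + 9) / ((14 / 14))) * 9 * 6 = 2718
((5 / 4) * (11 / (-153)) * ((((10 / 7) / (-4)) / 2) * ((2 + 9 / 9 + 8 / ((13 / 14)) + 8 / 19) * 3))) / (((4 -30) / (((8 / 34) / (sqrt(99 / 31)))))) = -24775 * sqrt(341) / 155900472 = -0.00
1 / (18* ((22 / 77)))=7 / 36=0.19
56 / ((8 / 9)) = 63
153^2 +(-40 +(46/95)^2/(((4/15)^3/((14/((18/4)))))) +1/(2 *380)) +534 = 345714789/14440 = 23941.47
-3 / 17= -0.18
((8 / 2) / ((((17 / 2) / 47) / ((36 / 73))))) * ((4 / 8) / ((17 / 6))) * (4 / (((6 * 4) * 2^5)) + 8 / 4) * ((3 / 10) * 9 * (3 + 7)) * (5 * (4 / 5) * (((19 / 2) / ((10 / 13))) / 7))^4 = 467610904014111 / 1809067750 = 258481.70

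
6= 6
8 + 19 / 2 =35 / 2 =17.50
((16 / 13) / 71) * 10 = 160 / 923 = 0.17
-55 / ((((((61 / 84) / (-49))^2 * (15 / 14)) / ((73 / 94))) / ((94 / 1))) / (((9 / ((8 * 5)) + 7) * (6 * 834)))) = -616834336265.64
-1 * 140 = -140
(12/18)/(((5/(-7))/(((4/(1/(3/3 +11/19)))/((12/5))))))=-140/57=-2.46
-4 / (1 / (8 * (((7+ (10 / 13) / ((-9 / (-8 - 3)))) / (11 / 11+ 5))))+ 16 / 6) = -44592 / 30781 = -1.45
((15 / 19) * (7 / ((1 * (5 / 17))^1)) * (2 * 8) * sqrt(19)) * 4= 22848 * sqrt(19) / 19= 5241.69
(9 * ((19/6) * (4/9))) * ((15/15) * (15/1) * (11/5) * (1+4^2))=7106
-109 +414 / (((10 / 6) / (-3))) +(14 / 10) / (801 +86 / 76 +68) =-141220349 / 165325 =-854.20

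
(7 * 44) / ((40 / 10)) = 77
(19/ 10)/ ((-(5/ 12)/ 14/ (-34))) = 54264/ 25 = 2170.56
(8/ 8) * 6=6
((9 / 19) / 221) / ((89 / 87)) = 783 / 373711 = 0.00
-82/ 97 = -0.85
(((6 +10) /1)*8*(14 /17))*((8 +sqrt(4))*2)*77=2759680 /17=162334.12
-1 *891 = -891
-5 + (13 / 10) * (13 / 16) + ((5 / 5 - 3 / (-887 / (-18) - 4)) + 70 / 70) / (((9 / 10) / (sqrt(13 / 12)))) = -631 / 160 + 1576 * sqrt(39) / 4401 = -1.71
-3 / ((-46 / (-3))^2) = -27 / 2116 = -0.01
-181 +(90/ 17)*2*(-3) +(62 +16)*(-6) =-11573/ 17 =-680.76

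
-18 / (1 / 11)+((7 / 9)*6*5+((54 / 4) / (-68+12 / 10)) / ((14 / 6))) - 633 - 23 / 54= -102034241 / 126252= -808.18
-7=-7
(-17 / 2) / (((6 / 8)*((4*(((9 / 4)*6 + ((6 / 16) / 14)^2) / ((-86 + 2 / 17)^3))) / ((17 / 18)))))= 9759658496000 / 77733027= 125553.56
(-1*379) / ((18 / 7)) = -2653 / 18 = -147.39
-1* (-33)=33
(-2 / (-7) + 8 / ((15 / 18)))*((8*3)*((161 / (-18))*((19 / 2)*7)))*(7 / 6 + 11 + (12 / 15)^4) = -49915862654 / 28125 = -1774786.23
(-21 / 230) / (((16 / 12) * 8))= -63 / 7360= -0.01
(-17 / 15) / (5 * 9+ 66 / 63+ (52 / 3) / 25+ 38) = -35 / 2617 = -0.01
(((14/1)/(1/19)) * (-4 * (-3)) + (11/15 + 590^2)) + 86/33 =57963731/165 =351295.34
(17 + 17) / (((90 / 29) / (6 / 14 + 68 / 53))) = 62611 / 3339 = 18.75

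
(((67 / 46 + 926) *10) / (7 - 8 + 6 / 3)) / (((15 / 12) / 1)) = 170652 / 23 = 7419.65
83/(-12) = -83/12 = -6.92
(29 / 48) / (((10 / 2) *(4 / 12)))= 29 / 80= 0.36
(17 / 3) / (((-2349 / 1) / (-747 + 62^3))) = -4038877 / 7047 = -573.13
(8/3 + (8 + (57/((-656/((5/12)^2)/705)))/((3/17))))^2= 2439072433009/991494144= 2460.00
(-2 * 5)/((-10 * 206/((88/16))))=11/412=0.03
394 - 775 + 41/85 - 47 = -36339/85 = -427.52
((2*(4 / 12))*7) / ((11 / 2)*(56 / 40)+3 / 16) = 1120 / 1893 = 0.59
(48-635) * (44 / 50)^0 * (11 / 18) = -6457 / 18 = -358.72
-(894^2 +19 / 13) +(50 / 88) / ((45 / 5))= -4114474127 / 5148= -799237.40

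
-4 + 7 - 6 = -3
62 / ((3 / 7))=144.67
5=5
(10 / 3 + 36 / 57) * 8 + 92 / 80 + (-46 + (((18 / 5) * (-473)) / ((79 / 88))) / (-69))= 29742959 / 2071380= 14.36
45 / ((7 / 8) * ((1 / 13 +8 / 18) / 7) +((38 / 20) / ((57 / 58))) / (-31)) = 6528600 / 407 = 16040.79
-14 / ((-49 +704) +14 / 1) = -14 / 669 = -0.02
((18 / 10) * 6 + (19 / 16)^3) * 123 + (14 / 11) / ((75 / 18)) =1728659499 / 1126400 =1534.68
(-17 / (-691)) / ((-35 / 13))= -221 / 24185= -0.01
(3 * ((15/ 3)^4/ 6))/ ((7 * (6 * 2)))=625/ 168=3.72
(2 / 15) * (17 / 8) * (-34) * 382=-55199 / 15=-3679.93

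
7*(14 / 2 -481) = -3318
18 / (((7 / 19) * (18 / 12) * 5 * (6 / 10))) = 76 / 7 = 10.86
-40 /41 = -0.98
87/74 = 1.18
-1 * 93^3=-804357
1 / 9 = 0.11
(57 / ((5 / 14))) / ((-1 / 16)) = -12768 / 5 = -2553.60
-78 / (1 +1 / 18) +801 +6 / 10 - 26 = 66662 / 95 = 701.71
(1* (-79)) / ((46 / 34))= -1343 / 23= -58.39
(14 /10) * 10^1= 14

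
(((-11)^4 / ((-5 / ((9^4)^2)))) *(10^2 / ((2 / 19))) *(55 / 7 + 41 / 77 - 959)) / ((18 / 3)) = 132804797296381155 / 7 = 18972113899483022.14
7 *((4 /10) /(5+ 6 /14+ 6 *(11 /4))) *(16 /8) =392 /1535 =0.26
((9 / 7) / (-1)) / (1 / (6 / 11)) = -54 / 77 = -0.70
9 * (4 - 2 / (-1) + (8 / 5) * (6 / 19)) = 5562 / 95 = 58.55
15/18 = 5/6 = 0.83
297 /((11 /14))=378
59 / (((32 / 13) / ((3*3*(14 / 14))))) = 6903 / 32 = 215.72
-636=-636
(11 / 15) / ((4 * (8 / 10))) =11 / 48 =0.23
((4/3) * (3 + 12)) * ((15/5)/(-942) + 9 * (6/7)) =169490/1099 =154.22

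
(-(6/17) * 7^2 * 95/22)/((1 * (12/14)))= -32585/374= -87.13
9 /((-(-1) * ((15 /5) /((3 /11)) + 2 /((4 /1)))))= 18 /23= 0.78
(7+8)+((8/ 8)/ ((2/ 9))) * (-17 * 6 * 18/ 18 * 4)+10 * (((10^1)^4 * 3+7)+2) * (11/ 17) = 3270033/ 17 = 192354.88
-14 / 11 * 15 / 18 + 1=-2 / 33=-0.06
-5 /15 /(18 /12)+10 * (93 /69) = 2744 /207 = 13.26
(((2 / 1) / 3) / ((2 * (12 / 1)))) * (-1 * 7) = -7 / 36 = -0.19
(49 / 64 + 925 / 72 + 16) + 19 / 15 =30.88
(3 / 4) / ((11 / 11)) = 3 / 4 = 0.75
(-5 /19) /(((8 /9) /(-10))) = 225 /76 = 2.96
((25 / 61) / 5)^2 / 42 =25 / 156282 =0.00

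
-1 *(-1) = 1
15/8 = 1.88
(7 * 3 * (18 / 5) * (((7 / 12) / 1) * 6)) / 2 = 1323 / 10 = 132.30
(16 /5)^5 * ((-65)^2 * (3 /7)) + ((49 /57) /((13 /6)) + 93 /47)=6171693953363 /10157875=607577.27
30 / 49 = 0.61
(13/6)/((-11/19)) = -247/66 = -3.74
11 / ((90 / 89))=979 / 90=10.88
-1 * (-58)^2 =-3364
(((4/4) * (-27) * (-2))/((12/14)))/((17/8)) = 504/17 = 29.65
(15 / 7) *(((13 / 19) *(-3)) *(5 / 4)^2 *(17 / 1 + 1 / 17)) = -2120625 / 18088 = -117.24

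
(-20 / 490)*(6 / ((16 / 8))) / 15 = -0.01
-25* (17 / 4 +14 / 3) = -2675 / 12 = -222.92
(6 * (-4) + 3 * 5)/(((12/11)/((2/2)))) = -33/4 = -8.25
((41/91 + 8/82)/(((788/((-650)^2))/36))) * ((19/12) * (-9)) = -8523815625/56539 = -150759.93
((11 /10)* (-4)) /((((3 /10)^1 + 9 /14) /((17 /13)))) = -6.10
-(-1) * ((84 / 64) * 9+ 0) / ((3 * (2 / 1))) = 63 / 32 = 1.97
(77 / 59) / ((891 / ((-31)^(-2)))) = 7 / 4592619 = 0.00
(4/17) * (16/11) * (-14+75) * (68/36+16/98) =3533120/82467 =42.84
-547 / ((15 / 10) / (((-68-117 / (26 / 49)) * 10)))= 3156190 / 3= 1052063.33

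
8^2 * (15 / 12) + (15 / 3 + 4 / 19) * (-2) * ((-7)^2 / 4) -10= -2191 / 38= -57.66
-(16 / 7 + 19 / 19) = -23 / 7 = -3.29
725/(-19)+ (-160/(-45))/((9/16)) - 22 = -53.84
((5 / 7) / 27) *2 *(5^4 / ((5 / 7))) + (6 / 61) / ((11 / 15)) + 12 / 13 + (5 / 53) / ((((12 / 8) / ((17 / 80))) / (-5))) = 4722090361 / 99860904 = 47.29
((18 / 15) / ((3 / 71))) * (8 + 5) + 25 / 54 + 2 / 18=99839 / 270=369.77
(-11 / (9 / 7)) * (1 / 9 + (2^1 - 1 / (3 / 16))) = 2233 / 81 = 27.57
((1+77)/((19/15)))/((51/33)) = 12870/323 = 39.85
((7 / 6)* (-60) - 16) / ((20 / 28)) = -602 / 5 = -120.40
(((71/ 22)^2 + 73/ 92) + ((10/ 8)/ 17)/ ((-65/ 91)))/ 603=2101711/ 114114132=0.02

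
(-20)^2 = 400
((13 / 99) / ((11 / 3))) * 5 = 65 / 363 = 0.18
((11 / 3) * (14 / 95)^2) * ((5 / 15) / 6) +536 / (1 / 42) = 5485612678 / 243675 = 22512.00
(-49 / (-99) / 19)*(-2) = -98 / 1881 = -0.05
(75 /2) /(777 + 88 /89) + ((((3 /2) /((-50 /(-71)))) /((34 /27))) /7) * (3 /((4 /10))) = 4243557 /2280880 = 1.86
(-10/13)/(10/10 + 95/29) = -145/806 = -0.18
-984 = -984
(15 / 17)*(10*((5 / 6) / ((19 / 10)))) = 3.87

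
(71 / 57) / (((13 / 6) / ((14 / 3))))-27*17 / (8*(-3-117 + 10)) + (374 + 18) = 257704919 / 652080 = 395.20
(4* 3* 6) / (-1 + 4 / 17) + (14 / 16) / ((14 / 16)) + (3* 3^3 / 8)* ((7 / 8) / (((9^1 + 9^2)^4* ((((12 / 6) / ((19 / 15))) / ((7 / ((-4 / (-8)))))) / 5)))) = -188334707897 / 2021760000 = -93.15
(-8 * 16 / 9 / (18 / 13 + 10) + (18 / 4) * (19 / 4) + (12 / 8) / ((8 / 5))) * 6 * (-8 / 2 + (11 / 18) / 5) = -7833305 / 15984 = -490.07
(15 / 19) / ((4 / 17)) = 255 / 76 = 3.36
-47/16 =-2.94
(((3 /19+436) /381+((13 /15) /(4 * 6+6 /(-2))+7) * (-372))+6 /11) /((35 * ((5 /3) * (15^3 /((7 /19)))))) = -7295463691 /1489311140625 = -0.00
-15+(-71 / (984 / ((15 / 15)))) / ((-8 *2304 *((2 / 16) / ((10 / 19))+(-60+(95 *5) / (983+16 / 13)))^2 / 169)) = -17390483520837675505 / 1159365582606812352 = -15.00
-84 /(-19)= 4.42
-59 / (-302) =59 / 302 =0.20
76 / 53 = 1.43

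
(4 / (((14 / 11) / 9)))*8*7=1584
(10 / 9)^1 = 10 / 9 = 1.11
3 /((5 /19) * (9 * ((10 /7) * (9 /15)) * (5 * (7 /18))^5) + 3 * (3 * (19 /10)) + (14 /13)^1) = 129645360 /3224033537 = 0.04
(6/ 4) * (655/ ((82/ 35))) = 68775/ 164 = 419.36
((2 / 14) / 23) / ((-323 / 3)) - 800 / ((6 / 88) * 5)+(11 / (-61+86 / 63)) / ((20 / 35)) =-323677915663 / 137911956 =-2346.99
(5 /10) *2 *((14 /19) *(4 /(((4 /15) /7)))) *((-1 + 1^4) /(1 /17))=0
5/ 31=0.16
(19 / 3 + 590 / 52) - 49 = -2443 / 78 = -31.32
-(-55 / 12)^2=-3025 / 144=-21.01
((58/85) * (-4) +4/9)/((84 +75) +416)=-76/19125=-0.00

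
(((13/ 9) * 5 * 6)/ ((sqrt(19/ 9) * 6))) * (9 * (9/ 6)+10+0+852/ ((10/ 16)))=180271 * sqrt(19)/ 114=6892.83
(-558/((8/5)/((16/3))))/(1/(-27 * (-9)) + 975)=-225990/118463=-1.91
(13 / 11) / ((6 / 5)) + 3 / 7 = 1.41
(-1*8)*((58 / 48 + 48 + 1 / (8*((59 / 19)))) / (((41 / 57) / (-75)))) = 99373800 / 2419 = 41080.53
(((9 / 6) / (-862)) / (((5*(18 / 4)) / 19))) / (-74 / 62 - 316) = 589 / 127140690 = 0.00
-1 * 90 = -90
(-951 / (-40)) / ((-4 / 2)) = -951 / 80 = -11.89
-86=-86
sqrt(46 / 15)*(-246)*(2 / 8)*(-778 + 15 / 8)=254569*sqrt(690) / 80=83587.26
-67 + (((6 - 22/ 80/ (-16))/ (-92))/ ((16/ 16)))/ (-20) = -78895349/ 1177600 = -67.00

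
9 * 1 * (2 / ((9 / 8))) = 16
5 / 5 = 1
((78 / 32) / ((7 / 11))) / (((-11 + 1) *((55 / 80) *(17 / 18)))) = -0.59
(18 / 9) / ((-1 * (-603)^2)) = -0.00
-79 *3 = -237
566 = 566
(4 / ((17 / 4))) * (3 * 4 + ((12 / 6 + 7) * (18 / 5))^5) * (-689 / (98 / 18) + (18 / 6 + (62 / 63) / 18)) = -291681682098123328 / 70284375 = -4150021709.63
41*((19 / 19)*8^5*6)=8060928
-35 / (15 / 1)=-2.33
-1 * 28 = -28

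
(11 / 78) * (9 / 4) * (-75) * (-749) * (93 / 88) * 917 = 14371980525 / 832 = 17274015.05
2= 2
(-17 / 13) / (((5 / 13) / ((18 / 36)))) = -17 / 10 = -1.70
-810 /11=-73.64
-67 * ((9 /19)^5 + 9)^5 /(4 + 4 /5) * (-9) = 699640364221032673860398457634314000000 /93076495688256089536609610280499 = 7516831.82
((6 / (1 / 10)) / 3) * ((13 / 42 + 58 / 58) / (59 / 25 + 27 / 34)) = 467500 / 56301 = 8.30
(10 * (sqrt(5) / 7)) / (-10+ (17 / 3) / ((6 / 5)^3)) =-1296 * sqrt(5) / 6097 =-0.48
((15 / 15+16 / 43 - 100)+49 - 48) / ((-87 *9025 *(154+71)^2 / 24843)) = 34763638 / 569742609375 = 0.00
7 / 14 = 1 / 2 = 0.50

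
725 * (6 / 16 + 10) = 60175 / 8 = 7521.88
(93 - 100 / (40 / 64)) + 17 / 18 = -1189 / 18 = -66.06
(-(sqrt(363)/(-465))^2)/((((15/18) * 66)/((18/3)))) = -22/120125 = -0.00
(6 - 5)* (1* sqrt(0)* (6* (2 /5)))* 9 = 0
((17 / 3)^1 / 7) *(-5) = -85 / 21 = -4.05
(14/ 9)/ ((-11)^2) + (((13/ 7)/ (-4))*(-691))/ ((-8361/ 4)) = -331967/ 2360589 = -0.14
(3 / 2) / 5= 0.30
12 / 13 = 0.92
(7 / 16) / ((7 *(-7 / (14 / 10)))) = -1 / 80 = -0.01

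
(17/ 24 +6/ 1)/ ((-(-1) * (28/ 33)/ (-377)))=-95381/ 32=-2980.66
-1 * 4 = -4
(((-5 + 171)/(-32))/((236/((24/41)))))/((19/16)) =-498/45961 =-0.01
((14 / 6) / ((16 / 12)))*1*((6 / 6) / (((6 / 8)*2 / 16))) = 56 / 3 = 18.67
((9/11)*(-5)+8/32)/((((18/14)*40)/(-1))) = 1183/15840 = 0.07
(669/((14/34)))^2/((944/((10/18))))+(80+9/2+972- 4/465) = 56138274061/21509040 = 2609.99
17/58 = 0.29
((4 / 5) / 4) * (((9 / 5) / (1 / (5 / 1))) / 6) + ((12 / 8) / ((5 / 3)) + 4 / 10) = 8 / 5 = 1.60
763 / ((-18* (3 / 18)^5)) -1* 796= -330412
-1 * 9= -9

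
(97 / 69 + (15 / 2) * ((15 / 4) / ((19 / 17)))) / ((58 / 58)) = 278669 / 10488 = 26.57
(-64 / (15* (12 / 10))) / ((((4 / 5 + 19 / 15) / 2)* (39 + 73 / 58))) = -3712 / 43431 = -0.09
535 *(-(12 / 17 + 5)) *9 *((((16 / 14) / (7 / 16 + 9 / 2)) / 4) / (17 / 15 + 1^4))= -7005825 / 9401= -745.22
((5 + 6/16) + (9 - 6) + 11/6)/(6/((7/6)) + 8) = 1715/2208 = 0.78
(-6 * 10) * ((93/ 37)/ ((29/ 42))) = -234360/ 1073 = -218.42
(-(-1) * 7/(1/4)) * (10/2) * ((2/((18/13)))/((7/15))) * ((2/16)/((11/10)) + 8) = 3515.91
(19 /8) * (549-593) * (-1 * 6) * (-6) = -3762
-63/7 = -9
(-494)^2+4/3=732112/3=244037.33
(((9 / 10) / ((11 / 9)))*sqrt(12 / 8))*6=243*sqrt(6) / 110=5.41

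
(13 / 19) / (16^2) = 13 / 4864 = 0.00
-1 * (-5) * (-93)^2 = 43245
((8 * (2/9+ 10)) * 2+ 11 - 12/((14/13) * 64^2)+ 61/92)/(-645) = -519962231/1914071040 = -0.27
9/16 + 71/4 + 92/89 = 27549/1424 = 19.35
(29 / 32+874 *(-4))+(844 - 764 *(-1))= -60387 / 32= -1887.09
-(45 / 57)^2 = -225 / 361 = -0.62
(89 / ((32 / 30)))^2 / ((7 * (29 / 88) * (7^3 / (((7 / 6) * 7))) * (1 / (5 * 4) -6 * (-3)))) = 3.98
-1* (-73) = 73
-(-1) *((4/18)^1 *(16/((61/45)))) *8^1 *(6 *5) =38400/61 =629.51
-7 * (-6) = 42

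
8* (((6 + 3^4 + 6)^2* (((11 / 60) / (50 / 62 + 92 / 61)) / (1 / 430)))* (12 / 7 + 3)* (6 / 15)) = 226923766872 / 51065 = 4443821.93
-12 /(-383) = 12 /383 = 0.03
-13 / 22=-0.59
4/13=0.31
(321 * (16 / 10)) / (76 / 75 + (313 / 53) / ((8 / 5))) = 16332480 / 149599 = 109.18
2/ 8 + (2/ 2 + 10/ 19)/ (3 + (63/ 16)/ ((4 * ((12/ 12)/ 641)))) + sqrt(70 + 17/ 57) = 8.64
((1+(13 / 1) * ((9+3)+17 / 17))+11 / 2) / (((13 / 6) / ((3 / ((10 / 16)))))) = 1944 / 5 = 388.80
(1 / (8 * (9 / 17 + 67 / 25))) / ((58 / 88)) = 425 / 7192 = 0.06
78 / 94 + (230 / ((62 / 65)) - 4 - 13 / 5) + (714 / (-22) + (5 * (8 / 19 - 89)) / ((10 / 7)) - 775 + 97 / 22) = -1336375019 / 1522565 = -877.71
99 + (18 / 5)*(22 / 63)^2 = 219263 / 2205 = 99.44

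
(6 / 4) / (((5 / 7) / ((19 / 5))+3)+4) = 399 / 1912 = 0.21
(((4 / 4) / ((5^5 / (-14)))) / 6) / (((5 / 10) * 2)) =-7 / 9375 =-0.00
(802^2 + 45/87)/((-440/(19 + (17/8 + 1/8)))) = -31063.85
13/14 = 0.93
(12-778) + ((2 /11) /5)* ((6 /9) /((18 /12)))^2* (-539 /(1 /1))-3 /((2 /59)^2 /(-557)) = 2354536963 /1620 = 1453417.88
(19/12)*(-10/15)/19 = -1/18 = -0.06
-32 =-32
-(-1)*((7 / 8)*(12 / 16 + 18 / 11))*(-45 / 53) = -33075 / 18656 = -1.77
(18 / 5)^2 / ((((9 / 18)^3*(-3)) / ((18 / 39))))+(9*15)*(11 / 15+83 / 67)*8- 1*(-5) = 46140347 / 21775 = 2118.96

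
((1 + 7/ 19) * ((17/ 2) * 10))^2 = 4884100/ 361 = 13529.36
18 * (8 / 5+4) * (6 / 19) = 3024 / 95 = 31.83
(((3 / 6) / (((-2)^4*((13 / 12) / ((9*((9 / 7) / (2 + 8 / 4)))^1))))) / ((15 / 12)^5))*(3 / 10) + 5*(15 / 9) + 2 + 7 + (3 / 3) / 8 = 596045561 / 34125000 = 17.47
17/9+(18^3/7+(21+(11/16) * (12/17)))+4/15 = 18352307/21420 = 856.78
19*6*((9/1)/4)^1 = 513/2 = 256.50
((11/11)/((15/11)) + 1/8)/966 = 103/115920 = 0.00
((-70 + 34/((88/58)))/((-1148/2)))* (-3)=-3141/12628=-0.25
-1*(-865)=865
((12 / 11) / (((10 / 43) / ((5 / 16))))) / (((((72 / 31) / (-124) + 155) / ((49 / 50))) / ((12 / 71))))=18223443 / 11631979700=0.00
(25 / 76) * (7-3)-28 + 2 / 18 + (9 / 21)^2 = -221117 / 8379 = -26.39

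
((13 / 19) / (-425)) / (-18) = 13 / 145350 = 0.00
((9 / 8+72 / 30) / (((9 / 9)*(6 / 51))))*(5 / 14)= 2397 / 224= 10.70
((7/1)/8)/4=7/32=0.22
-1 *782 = -782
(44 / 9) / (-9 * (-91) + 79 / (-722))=2888 / 483741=0.01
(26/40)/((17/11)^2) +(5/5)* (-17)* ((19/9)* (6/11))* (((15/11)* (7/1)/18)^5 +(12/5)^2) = -16915753816285453/149293697216400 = -113.31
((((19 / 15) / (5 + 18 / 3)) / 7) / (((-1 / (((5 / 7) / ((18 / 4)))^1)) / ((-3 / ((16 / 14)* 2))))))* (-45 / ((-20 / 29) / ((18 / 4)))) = 4959 / 4928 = 1.01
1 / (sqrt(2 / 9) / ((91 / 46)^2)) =24843 *sqrt(2) / 4232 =8.30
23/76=0.30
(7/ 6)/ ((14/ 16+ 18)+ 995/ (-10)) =-28/ 1935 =-0.01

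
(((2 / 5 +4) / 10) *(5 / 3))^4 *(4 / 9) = 0.13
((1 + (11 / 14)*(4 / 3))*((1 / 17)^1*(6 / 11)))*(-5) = -430 / 1309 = -0.33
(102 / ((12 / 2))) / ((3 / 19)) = 323 / 3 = 107.67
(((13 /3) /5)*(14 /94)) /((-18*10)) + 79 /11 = 10024099 /1395900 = 7.18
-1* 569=-569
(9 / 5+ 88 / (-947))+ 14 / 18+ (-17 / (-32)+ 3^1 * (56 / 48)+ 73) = 108434519 / 1363680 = 79.52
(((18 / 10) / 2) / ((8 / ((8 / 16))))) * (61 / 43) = 549 / 6880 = 0.08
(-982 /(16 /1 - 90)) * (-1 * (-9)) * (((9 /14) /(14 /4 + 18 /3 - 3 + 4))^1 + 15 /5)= 662850 /1813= 365.61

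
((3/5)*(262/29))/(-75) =-262/3625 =-0.07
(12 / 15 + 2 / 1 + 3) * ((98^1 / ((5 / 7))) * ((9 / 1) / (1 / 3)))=537138 / 25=21485.52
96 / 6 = 16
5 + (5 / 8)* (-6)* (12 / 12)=5 / 4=1.25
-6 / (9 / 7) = -14 / 3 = -4.67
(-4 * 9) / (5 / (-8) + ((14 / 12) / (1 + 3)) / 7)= 432 / 7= 61.71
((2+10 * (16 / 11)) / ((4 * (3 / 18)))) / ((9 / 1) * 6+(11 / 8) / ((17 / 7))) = 37128 / 81631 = 0.45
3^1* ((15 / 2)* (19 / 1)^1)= 855 / 2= 427.50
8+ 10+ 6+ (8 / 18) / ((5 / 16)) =1144 / 45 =25.42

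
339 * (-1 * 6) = -2034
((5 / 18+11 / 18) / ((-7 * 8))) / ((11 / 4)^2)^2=-256 / 922383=-0.00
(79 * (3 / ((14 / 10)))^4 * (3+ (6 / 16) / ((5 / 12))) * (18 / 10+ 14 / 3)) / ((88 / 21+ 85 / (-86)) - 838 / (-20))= 130114866375 / 139694296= 931.43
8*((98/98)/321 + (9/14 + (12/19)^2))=6780476/811167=8.36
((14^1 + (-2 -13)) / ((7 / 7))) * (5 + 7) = -12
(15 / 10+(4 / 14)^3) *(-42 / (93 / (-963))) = 1006335 / 1519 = 662.50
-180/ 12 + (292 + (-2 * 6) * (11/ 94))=12953/ 47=275.60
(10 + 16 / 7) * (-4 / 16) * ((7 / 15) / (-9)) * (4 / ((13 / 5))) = 86 / 351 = 0.25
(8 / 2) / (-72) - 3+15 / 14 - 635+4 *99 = -15182 / 63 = -240.98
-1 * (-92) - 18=74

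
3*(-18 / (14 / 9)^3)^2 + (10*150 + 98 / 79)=233449050509 / 148708336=1569.85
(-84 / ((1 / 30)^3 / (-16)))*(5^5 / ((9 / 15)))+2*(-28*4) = 188999999776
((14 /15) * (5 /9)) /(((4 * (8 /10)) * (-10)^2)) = 7 /4320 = 0.00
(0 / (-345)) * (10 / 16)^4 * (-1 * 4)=0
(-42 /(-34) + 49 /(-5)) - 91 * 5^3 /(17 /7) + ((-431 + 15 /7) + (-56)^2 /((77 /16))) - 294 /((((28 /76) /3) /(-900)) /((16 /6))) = 37575698409 /6545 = 5741130.39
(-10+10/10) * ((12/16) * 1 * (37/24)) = -10.41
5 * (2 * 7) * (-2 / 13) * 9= -1260 / 13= -96.92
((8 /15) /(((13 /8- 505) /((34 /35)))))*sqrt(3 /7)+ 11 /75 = 0.15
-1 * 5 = -5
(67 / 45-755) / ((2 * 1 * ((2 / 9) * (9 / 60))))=-33908 / 3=-11302.67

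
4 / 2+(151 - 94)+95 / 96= 5759 / 96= 59.99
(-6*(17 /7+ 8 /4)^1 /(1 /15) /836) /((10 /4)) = -279 /1463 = -0.19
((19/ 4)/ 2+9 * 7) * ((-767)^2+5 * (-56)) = 307528707/ 8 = 38441088.38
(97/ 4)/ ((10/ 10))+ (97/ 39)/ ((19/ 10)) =75757/ 2964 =25.56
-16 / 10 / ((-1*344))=0.00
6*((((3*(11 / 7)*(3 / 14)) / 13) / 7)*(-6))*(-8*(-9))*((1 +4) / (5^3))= -128304 / 111475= -1.15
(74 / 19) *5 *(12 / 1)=4440 / 19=233.68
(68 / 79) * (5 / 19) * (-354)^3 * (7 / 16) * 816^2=-4393868730693120 / 1501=-2927294290934.79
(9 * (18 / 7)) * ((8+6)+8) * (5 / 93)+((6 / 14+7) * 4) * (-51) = -322908 / 217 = -1488.06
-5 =-5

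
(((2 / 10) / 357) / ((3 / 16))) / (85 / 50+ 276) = 32 / 2974167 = 0.00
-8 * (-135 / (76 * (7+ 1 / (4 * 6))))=6480 / 3211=2.02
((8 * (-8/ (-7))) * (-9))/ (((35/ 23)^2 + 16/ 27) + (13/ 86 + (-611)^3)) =0.00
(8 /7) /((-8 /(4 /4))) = -1 /7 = -0.14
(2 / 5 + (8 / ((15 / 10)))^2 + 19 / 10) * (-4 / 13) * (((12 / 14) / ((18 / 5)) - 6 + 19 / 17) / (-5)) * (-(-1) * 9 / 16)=-2293843 / 464100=-4.94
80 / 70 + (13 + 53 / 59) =6212 / 413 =15.04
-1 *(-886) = 886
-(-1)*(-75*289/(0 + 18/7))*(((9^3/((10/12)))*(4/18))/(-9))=182070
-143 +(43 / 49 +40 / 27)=-186068 / 1323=-140.64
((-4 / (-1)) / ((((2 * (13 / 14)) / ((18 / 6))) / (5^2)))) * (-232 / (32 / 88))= -1339800 / 13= -103061.54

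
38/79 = 0.48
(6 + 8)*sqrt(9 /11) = 42*sqrt(11) /11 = 12.66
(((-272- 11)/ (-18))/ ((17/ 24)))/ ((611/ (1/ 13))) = 1132/ 405093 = 0.00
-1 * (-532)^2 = -283024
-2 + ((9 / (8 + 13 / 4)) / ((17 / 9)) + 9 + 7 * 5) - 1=3521 / 85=41.42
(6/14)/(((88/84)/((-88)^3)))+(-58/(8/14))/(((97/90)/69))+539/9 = -248998984/873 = -285222.20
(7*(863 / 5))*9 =54369 / 5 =10873.80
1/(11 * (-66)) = -1/726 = -0.00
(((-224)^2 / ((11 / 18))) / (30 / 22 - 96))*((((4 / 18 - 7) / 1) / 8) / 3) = 245.02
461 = 461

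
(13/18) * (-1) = -13/18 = -0.72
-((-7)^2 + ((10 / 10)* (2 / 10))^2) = -1226 / 25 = -49.04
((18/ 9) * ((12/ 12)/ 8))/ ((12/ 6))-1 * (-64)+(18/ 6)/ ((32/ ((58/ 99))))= 33887/ 528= 64.18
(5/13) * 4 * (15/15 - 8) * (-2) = 280/13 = 21.54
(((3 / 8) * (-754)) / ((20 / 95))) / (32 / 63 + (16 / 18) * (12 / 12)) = -1353807 / 1408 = -961.51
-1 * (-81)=81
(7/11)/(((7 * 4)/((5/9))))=5/396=0.01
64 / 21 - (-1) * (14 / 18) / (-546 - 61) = 116495 / 38241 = 3.05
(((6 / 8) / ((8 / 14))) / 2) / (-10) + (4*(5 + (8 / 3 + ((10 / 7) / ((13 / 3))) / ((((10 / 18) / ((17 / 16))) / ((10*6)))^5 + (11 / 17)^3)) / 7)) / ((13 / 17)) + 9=1666941942838899235529 / 43878193274266653120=37.99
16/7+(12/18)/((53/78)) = 1212/371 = 3.27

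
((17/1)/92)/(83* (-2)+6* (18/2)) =-17/10304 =-0.00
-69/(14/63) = -621/2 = -310.50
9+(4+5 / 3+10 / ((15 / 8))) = 20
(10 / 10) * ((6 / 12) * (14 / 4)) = 7 / 4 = 1.75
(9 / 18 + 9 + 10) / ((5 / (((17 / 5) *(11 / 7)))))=7293 / 350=20.84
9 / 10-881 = -8801 / 10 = -880.10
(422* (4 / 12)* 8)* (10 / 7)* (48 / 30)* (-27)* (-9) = 4375296 / 7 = 625042.29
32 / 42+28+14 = 898 / 21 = 42.76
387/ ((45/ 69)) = 2967/ 5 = 593.40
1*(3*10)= 30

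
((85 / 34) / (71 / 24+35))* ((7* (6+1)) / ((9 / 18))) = 5880 / 911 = 6.45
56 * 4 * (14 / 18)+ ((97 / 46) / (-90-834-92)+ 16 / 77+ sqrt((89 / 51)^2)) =97000313227 / 550596816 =176.17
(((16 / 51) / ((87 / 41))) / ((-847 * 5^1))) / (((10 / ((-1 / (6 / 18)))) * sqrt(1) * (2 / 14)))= 328 / 4473975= 0.00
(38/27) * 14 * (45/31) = 2660/93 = 28.60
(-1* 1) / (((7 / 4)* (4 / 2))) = -2 / 7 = -0.29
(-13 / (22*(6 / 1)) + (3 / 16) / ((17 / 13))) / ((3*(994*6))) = 403 / 160598592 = 0.00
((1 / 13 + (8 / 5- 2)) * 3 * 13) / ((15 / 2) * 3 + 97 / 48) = -3024 / 5885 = -0.51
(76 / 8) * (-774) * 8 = -58824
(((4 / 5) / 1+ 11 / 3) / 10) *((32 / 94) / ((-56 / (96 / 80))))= -134 / 41125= -0.00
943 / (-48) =-943 / 48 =-19.65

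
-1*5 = -5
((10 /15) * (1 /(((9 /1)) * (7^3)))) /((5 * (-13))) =-2 /601965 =-0.00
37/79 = 0.47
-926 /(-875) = 926 /875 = 1.06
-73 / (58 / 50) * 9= -16425 / 29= -566.38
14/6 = 7/3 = 2.33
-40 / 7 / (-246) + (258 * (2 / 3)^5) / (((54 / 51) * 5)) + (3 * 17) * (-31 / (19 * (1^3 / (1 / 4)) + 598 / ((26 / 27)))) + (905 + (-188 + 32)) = 787905044 / 1046115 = 753.17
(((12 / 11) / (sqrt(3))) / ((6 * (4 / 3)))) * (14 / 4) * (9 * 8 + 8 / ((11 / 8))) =1498 * sqrt(3) / 121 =21.44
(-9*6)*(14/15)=-252/5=-50.40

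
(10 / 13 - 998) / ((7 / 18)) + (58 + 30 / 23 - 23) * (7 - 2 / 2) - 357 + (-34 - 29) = -827178 / 299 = -2766.48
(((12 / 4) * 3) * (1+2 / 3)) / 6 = 5 / 2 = 2.50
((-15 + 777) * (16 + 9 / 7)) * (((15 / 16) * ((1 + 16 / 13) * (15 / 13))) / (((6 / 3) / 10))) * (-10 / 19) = -7520225625 / 89908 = -83643.56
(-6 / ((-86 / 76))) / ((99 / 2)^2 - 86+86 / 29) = 26448 / 11807671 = 0.00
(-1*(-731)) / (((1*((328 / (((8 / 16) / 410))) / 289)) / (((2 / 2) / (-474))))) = -211259 / 127487040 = -0.00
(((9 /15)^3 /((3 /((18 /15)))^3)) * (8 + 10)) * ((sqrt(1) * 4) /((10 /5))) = 7776 /15625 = 0.50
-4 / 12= -1 / 3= -0.33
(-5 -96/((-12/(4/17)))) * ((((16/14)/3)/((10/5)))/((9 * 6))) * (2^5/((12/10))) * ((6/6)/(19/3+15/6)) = -0.03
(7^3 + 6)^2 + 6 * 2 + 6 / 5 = 609071 / 5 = 121814.20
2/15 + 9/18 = 0.63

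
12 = 12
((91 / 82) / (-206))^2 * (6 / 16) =24843 / 2282717312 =0.00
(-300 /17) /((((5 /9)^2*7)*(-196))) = 243 /5831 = 0.04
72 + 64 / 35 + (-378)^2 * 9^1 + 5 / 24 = 1080265231 / 840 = 1286030.04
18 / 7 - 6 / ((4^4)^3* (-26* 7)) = 3925868547 / 1526726656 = 2.57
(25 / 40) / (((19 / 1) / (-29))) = -145 / 152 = -0.95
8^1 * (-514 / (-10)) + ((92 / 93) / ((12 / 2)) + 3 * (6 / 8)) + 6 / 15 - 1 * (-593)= 5619143 / 5580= 1007.01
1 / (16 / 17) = 17 / 16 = 1.06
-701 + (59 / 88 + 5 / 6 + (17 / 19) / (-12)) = -3509047 / 5016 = -699.57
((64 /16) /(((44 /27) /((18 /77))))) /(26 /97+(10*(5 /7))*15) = 23571 /4412386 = 0.01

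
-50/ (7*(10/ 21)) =-15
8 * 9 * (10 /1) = 720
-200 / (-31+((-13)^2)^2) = -20 / 2853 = -0.01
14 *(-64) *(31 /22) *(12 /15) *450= -4999680 /11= -454516.36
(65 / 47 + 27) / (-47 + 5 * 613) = 0.01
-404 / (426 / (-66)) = 62.59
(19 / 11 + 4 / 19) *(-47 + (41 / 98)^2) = -90.74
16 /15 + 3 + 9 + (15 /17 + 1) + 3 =17.95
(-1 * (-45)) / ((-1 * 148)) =-45 / 148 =-0.30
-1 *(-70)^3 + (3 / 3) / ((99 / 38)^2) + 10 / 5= 3361764046 / 9801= 343002.15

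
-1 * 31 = -31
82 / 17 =4.82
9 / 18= 1 / 2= 0.50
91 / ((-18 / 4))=-182 / 9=-20.22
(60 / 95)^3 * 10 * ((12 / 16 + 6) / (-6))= -19440 / 6859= -2.83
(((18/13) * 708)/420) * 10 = 2124/91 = 23.34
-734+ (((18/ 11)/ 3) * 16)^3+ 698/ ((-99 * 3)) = -2574344/ 35937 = -71.63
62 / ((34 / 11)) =341 / 17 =20.06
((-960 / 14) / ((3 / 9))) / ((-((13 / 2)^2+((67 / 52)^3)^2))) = 28469677916160 / 6480366483311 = 4.39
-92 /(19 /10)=-920 /19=-48.42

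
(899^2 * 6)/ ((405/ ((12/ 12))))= 1616402/ 135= 11973.35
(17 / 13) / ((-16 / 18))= -153 / 104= -1.47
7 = 7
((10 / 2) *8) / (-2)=-20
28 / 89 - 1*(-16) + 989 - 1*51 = 954.31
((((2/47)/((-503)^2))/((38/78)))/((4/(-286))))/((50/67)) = -373659/11296851850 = -0.00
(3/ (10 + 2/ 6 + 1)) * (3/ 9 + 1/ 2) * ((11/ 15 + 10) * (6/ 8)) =483/ 272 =1.78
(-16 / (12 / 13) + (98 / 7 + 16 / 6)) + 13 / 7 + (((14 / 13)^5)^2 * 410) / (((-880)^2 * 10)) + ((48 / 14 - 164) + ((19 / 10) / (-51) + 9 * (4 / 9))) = -46276307535027940831 / 297753663620062650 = -155.42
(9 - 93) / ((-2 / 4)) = 168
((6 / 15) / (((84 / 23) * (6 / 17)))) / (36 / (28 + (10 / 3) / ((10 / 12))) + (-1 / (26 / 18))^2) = 132158 / 683235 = 0.19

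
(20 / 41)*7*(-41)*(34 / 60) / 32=-119 / 48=-2.48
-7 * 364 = -2548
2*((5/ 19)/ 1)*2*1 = 20/ 19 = 1.05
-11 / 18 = -0.61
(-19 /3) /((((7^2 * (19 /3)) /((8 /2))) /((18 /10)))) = -36 /245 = -0.15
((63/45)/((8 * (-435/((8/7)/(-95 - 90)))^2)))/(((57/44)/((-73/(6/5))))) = -0.00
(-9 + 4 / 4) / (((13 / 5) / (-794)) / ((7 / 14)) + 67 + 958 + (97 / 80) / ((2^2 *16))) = -16261120 / 2083481197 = -0.01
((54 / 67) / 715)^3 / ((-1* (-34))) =78732 / 1868923198624625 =0.00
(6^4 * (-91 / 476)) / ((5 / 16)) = -792.85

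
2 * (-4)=-8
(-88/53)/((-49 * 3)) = 88/7791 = 0.01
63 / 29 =2.17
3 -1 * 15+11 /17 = -193 /17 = -11.35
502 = 502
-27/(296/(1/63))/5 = -3/10360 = -0.00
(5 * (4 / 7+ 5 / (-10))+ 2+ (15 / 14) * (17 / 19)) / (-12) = -21 / 76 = -0.28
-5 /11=-0.45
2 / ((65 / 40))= 16 / 13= 1.23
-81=-81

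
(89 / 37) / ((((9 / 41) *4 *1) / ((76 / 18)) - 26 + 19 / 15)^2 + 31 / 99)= 14852433475 / 3715922569418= 0.00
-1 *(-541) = 541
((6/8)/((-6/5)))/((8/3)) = -15/64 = -0.23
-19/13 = -1.46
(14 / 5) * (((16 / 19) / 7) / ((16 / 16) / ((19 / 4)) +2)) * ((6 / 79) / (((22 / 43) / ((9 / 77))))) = 6192 / 2341955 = 0.00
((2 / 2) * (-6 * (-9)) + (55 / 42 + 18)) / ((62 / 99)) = 101607 / 868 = 117.06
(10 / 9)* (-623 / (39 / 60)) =-124600 / 117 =-1064.96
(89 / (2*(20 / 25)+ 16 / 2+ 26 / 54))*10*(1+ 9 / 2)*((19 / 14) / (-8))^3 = -4532598675 / 1912107008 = -2.37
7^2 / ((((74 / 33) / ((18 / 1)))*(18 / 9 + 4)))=4851 / 74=65.55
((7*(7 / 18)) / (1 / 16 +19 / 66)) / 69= 4312 / 38295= 0.11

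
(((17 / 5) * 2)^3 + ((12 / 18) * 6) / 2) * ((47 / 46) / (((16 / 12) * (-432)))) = -0.56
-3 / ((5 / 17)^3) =-14739 / 125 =-117.91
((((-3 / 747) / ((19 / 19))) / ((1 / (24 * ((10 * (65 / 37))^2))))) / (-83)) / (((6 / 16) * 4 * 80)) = 84500 / 28293123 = 0.00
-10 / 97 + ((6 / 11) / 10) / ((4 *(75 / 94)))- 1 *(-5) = 1310809 / 266750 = 4.91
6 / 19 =0.32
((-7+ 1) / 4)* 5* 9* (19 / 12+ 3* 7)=-12195 / 8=-1524.38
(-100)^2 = 10000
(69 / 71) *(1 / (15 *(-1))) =-0.06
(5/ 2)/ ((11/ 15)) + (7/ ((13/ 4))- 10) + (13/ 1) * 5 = 17321/ 286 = 60.56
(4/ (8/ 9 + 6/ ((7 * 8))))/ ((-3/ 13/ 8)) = -34944/ 251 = -139.22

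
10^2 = 100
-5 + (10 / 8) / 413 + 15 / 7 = -4715 / 1652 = -2.85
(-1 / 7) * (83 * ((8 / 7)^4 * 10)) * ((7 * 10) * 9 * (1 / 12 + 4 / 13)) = -1555353600 / 31213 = -49830.31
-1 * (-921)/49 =921/49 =18.80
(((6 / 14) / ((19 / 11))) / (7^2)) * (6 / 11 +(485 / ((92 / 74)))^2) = 10626797913 / 13789972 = 770.62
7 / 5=1.40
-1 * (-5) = 5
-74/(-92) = 37/46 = 0.80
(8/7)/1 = 8/7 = 1.14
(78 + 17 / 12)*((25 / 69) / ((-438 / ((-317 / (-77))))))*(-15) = 37762625 / 9308376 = 4.06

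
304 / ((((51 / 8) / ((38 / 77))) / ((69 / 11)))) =2125568 / 14399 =147.62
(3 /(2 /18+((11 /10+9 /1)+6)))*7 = 1890 /1459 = 1.30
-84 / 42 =-2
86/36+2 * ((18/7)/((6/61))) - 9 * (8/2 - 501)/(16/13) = 3718499/1008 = 3688.99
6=6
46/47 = 0.98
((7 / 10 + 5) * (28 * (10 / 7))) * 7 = 1596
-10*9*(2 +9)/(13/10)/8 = -2475/26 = -95.19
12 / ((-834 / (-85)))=170 / 139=1.22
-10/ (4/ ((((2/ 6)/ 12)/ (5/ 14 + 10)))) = -7/ 1044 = -0.01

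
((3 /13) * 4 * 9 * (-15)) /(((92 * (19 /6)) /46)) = -4860 /247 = -19.68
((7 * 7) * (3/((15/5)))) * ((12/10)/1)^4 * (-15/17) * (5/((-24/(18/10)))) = 71442/2125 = 33.62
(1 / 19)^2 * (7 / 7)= 1 / 361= 0.00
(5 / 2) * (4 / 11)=10 / 11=0.91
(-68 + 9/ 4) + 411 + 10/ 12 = 4153/ 12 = 346.08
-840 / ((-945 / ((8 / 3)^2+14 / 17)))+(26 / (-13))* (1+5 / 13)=76684 / 17901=4.28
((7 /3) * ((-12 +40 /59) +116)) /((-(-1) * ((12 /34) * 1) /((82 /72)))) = 3766588 /4779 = 788.15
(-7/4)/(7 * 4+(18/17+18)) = -119/3200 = -0.04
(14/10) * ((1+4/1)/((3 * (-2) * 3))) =-0.39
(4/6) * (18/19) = 12/19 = 0.63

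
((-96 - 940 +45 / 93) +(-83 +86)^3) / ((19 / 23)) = -719072 / 589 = -1220.84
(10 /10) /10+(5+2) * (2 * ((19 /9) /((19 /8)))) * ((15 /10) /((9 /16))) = 8987 /270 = 33.29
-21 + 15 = -6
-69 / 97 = -0.71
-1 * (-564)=564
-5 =-5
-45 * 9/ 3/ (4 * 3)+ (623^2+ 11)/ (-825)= -105979/ 220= -481.72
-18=-18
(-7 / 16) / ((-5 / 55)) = 77 / 16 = 4.81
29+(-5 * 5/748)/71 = 1540107/53108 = 29.00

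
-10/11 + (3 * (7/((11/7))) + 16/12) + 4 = 17.79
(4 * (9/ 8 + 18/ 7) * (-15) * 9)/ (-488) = 4.09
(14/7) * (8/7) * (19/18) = 152/63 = 2.41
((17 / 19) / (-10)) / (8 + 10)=-17 / 3420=-0.00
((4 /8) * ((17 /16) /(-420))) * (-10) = 17 /1344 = 0.01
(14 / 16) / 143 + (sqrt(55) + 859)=sqrt(55) + 982703 / 1144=866.42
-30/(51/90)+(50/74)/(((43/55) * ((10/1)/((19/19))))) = -2859125/54094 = -52.85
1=1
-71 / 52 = -1.37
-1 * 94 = -94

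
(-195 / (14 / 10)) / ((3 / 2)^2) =-1300 / 21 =-61.90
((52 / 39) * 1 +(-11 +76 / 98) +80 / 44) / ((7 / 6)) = -22874 / 3773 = -6.06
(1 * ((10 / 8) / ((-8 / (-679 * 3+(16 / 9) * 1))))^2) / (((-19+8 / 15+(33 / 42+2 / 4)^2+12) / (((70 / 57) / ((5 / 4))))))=-14385097965875 / 696957696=-20639.84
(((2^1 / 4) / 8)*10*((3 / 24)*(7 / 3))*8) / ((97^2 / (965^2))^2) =14284.96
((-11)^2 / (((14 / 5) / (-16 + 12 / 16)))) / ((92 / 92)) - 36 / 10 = -185533 / 280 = -662.62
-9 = -9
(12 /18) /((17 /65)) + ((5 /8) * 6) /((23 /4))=3755 /1173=3.20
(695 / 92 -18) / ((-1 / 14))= 6727 / 46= 146.24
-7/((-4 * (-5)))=-7/20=-0.35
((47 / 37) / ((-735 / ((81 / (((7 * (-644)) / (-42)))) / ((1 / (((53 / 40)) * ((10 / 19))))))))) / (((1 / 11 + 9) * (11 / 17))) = -3430107 / 22183868000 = -0.00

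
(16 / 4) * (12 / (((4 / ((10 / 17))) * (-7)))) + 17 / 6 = 1303 / 714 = 1.82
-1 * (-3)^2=-9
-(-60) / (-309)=-20 / 103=-0.19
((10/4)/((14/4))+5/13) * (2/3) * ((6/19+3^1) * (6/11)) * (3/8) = 1350/2717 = 0.50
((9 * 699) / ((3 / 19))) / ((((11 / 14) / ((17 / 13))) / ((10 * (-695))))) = -65904306300 / 143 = -460869274.83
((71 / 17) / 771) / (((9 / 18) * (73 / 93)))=0.01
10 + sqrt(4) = 12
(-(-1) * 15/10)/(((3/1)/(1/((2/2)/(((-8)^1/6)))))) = -0.67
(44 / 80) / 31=11 / 620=0.02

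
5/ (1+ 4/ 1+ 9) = 5/ 14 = 0.36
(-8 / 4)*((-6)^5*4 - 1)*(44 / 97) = 2737240 / 97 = 28218.97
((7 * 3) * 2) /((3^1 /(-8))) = -112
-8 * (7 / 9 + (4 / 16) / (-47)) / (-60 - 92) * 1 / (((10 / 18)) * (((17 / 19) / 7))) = 9149 / 15980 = 0.57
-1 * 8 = -8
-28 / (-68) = 7 / 17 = 0.41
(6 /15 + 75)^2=142129 /25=5685.16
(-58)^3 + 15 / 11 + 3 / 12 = -8584857 / 44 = -195110.39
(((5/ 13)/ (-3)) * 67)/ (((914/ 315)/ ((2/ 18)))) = -11725/ 35646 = -0.33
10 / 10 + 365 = 366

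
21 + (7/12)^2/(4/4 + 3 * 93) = 120967/5760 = 21.00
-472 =-472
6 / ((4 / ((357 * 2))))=1071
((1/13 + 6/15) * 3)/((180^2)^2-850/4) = 186/136468772375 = 0.00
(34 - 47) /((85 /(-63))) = 819 /85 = 9.64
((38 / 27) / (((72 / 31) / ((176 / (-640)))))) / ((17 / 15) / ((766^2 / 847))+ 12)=-950398031 / 68448550392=-0.01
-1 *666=-666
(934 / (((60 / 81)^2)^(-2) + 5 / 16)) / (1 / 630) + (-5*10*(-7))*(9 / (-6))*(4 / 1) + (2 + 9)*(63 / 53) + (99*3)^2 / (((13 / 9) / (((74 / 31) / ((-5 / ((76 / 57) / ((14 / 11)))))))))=129290.28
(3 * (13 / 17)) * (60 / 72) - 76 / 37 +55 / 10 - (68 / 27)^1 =48218 / 16983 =2.84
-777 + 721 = -56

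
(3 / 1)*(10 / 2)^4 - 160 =1715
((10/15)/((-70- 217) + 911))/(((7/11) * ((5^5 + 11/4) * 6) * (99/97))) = 0.00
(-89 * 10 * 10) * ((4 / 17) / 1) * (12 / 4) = -106800 / 17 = -6282.35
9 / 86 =0.10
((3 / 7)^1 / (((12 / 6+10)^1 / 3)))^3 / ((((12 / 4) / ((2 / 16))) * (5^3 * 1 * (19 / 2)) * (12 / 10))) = 3 / 83417600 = 0.00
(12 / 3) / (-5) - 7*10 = -354 / 5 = -70.80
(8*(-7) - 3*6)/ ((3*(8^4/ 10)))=-185/ 3072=-0.06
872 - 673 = 199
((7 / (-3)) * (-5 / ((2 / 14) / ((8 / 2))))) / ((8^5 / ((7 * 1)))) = 1715 / 24576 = 0.07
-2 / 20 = -1 / 10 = -0.10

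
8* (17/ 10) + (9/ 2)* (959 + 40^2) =115291/ 10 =11529.10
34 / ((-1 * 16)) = -17 / 8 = -2.12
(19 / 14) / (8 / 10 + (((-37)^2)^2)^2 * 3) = 5 / 38822141332814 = 0.00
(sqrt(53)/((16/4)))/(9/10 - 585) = -5 * sqrt(53)/11682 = -0.00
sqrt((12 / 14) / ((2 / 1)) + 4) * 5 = 5 * sqrt(217) / 7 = 10.52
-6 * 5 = -30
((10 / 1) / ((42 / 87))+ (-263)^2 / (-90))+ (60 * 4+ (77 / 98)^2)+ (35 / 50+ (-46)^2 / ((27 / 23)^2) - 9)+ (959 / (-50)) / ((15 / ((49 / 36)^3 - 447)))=2723321499553 / 1714608000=1588.31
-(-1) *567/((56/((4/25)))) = 81/50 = 1.62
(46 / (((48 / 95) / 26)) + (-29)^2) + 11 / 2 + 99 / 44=19295 / 6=3215.83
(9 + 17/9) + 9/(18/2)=107/9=11.89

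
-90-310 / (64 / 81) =-15435 / 32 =-482.34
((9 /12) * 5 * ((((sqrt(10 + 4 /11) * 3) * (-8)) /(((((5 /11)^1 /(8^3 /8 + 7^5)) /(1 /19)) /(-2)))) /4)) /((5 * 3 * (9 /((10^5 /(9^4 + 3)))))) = 84355000 * sqrt(1254) /93537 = 31935.68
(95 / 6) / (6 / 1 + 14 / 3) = 95 / 64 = 1.48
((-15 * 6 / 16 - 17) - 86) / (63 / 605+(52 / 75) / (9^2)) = -638780175 / 662696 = -963.91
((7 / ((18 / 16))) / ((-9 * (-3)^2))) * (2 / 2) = -56 / 729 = -0.08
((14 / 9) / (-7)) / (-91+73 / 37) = 37 / 14823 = 0.00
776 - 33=743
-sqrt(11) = -3.32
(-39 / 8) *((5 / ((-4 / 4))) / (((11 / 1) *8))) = 195 / 704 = 0.28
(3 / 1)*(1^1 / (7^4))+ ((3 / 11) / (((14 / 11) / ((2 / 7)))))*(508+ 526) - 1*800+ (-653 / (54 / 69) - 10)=-68331181 / 43218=-1581.08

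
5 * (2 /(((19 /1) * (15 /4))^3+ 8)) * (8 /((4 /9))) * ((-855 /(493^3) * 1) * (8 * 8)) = -630374400 /2773862588744009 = -0.00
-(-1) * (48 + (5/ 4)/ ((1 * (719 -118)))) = 48.00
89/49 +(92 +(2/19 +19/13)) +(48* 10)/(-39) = 1005462/12103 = 83.08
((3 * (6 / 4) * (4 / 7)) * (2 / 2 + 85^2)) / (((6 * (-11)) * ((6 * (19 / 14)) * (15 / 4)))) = -28904 / 3135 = -9.22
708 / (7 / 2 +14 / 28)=177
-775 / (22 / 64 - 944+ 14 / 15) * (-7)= -5.75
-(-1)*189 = 189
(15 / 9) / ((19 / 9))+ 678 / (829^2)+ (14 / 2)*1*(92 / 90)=4669007803 / 587591055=7.95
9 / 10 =0.90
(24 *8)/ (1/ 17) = 3264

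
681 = 681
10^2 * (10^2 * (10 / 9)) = 100000 / 9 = 11111.11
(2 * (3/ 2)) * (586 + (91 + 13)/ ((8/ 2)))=1836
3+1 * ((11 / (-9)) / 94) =2527 / 846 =2.99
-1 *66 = -66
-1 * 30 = -30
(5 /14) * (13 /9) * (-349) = -22685 /126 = -180.04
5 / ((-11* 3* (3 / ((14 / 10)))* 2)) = -7 / 198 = -0.04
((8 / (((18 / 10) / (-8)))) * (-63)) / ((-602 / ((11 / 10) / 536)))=-0.01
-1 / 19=-0.05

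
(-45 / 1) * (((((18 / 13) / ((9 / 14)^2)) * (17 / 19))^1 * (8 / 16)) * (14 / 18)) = -52.46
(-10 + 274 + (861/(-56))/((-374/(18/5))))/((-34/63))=-124477101/254320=-489.45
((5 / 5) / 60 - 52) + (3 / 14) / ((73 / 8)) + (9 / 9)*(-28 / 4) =-1807709 / 30660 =-58.96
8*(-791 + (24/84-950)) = -97480/7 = -13925.71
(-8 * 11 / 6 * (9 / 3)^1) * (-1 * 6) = 264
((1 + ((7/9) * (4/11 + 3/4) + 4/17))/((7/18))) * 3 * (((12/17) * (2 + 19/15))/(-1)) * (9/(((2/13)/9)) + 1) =-62685357/3179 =-19718.58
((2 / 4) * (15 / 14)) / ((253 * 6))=5 / 14168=0.00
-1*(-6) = 6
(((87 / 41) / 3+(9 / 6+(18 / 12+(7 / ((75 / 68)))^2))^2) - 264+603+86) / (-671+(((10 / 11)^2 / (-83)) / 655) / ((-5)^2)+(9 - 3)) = -3923558926183007903 / 1134972435938203125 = -3.46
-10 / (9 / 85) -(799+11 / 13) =-104632 / 117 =-894.29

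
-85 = -85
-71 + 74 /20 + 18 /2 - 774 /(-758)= -217087 /3790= -57.28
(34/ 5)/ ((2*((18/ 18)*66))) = 17/ 330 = 0.05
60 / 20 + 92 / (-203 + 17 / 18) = 9255 / 3637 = 2.54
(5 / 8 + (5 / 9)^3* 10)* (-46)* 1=-313835 / 2916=-107.63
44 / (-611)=-44 / 611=-0.07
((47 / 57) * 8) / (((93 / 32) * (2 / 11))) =66176 / 5301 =12.48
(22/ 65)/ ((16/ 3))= 33/ 520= 0.06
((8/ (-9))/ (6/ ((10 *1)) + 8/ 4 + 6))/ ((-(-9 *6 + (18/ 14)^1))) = -280/ 142803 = -0.00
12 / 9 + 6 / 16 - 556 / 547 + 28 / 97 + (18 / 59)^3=263869969777 / 261532904664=1.01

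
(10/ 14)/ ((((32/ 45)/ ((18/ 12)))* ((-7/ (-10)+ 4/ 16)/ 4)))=3375/ 532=6.34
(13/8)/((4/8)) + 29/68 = 125/34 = 3.68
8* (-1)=-8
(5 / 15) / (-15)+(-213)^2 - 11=2041109 / 45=45357.98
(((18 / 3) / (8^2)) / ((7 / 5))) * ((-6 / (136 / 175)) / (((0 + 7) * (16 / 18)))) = -10125 / 121856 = -0.08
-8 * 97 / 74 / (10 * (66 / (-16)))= 1552 / 6105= 0.25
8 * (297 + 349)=5168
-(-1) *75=75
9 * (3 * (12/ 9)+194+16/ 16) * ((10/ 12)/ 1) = 2985/ 2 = 1492.50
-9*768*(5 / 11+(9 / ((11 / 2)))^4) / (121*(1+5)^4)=-0.34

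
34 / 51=2 / 3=0.67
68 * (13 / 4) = 221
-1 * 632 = -632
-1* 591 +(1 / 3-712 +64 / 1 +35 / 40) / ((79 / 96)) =-108781 / 79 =-1376.97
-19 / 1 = -19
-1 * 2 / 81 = -2 / 81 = -0.02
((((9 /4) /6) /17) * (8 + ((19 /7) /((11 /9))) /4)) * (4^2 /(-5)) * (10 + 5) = -1395 /154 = -9.06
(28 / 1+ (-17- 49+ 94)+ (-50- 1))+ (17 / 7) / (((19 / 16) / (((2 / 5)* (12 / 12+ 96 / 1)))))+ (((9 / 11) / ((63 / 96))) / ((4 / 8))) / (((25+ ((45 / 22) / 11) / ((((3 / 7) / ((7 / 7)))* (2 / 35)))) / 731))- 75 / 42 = 138.49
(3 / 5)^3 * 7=189 / 125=1.51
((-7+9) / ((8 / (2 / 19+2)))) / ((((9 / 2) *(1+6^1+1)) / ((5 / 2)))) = 25 / 684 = 0.04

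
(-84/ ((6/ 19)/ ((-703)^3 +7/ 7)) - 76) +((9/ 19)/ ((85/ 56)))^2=241041967399378016/ 2608225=92416094240.10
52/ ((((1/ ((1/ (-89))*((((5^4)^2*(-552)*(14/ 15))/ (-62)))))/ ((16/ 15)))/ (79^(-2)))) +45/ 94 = -1571611445935/ 4855735158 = -323.66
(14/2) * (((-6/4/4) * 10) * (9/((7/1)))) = -135/4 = -33.75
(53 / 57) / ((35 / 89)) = 4717 / 1995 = 2.36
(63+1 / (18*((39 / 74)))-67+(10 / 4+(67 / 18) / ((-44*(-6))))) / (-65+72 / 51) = 483259 / 22259952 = 0.02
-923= -923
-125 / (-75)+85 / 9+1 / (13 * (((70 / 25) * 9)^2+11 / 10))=41349550 / 3721419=11.11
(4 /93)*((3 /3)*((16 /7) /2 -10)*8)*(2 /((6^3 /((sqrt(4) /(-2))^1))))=16 /567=0.03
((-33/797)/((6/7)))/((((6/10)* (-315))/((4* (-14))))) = -308/21519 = -0.01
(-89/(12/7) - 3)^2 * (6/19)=434281/456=952.37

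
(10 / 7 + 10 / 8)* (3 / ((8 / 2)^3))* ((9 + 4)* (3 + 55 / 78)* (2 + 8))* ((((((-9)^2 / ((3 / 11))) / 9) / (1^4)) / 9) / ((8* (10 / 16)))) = 79475 / 1792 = 44.35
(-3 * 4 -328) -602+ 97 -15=-860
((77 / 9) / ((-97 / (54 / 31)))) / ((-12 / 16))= 616 / 3007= 0.20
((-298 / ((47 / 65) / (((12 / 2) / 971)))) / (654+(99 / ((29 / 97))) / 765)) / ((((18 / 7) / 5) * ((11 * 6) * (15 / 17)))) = -0.00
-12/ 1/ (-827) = 12/ 827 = 0.01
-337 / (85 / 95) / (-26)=6403 / 442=14.49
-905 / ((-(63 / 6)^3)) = 7240 / 9261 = 0.78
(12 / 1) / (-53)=-12 / 53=-0.23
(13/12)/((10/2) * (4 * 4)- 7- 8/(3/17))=13/332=0.04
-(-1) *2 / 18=1 / 9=0.11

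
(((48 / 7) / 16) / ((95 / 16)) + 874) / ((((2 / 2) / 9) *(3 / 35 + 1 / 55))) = 28772271 / 380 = 75716.50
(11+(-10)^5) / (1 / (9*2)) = -1799802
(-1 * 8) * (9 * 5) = -360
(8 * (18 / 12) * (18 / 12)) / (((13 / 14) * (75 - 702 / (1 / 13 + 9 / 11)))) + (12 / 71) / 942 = -59532866 / 2192648341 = -0.03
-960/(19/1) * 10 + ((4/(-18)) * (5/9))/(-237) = -505.26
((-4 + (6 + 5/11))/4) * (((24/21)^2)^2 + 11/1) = 823689/105644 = 7.80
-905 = -905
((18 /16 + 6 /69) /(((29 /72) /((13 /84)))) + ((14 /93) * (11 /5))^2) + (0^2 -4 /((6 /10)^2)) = -14181887053 /1346072700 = -10.54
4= 4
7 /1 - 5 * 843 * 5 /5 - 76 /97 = -408252 /97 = -4208.78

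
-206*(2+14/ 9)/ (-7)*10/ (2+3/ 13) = 469.05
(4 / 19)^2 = 0.04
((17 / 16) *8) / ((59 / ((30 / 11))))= 0.39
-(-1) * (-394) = -394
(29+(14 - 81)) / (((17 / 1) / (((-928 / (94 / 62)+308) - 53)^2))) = -10703425382 / 37553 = -285021.85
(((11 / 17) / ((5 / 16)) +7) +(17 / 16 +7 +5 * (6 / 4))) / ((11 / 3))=100503 / 14960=6.72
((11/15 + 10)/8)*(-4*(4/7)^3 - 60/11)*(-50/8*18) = 2017905/2156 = 935.95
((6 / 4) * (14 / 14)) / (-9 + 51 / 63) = -63 / 344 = -0.18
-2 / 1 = -2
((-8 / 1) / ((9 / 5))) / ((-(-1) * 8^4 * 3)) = -5 / 13824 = -0.00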